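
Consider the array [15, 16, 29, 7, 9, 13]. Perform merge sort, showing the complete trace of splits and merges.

Merge sort trace:

Split: [15, 16, 29, 7, 9, 13] -> [15, 16, 29] and [7, 9, 13]
  Split: [15, 16, 29] -> [15] and [16, 29]
    Split: [16, 29] -> [16] and [29]
    Merge: [16] + [29] -> [16, 29]
  Merge: [15] + [16, 29] -> [15, 16, 29]
  Split: [7, 9, 13] -> [7] and [9, 13]
    Split: [9, 13] -> [9] and [13]
    Merge: [9] + [13] -> [9, 13]
  Merge: [7] + [9, 13] -> [7, 9, 13]
Merge: [15, 16, 29] + [7, 9, 13] -> [7, 9, 13, 15, 16, 29]

Final sorted array: [7, 9, 13, 15, 16, 29]

The merge sort proceeds by recursively splitting the array and merging sorted halves.
After all merges, the sorted array is [7, 9, 13, 15, 16, 29].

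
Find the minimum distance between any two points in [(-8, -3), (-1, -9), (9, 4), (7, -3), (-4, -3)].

Computing all pairwise distances among 5 points:

d((-8, -3), (-1, -9)) = 9.2195
d((-8, -3), (9, 4)) = 18.3848
d((-8, -3), (7, -3)) = 15.0
d((-8, -3), (-4, -3)) = 4.0 <-- minimum
d((-1, -9), (9, 4)) = 16.4012
d((-1, -9), (7, -3)) = 10.0
d((-1, -9), (-4, -3)) = 6.7082
d((9, 4), (7, -3)) = 7.2801
d((9, 4), (-4, -3)) = 14.7648
d((7, -3), (-4, -3)) = 11.0

Closest pair: (-8, -3) and (-4, -3) with distance 4.0

The closest pair is (-8, -3) and (-4, -3) with Euclidean distance 4.0. For 5 points, brute-force pairwise comparison is shown above. For large n, the divide-and-conquer algorithm (sort by x, recurse on halves, check the dividing strip) achieves O(n log n).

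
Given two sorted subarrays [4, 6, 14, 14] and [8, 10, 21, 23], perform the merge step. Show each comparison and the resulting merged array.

Merging process:

Compare 4 vs 8: take 4 from left. Merged: [4]
Compare 6 vs 8: take 6 from left. Merged: [4, 6]
Compare 14 vs 8: take 8 from right. Merged: [4, 6, 8]
Compare 14 vs 10: take 10 from right. Merged: [4, 6, 8, 10]
Compare 14 vs 21: take 14 from left. Merged: [4, 6, 8, 10, 14]
Compare 14 vs 21: take 14 from left. Merged: [4, 6, 8, 10, 14, 14]
Append remaining from right: [21, 23]. Merged: [4, 6, 8, 10, 14, 14, 21, 23]

Final merged array: [4, 6, 8, 10, 14, 14, 21, 23]
Total comparisons: 6

The merged array is [4, 6, 8, 10, 14, 14, 21, 23], requiring 6 comparisons. The merge step runs in O(n) time where n is the total number of elements.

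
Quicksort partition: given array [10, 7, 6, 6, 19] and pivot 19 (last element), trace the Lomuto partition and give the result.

Lomuto partition with pivot = 19:

Initial array: [10, 7, 6, 6, 19]

arr[0]=10 <= 19: swap with position 0, array becomes [10, 7, 6, 6, 19]
arr[1]=7 <= 19: swap with position 1, array becomes [10, 7, 6, 6, 19]
arr[2]=6 <= 19: swap with position 2, array becomes [10, 7, 6, 6, 19]
arr[3]=6 <= 19: swap with position 3, array becomes [10, 7, 6, 6, 19]

Place pivot at position 4: [10, 7, 6, 6, 19]
Pivot position: 4

After partitioning with pivot 19, the array becomes [10, 7, 6, 6, 19]. The pivot is placed at index 4. All elements to the left of the pivot are <= 19, and all elements to the right are > 19.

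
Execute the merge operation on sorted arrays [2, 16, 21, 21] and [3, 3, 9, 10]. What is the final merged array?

Merging process:

Compare 2 vs 3: take 2 from left. Merged: [2]
Compare 16 vs 3: take 3 from right. Merged: [2, 3]
Compare 16 vs 3: take 3 from right. Merged: [2, 3, 3]
Compare 16 vs 9: take 9 from right. Merged: [2, 3, 3, 9]
Compare 16 vs 10: take 10 from right. Merged: [2, 3, 3, 9, 10]
Append remaining from left: [16, 21, 21]. Merged: [2, 3, 3, 9, 10, 16, 21, 21]

Final merged array: [2, 3, 3, 9, 10, 16, 21, 21]
Total comparisons: 5

The merged array is [2, 3, 3, 9, 10, 16, 21, 21], requiring 5 comparisons. The merge step runs in O(n) time where n is the total number of elements.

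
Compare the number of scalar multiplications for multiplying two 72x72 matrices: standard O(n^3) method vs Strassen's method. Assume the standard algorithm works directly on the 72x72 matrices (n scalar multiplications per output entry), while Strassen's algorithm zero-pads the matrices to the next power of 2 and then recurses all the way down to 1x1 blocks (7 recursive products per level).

Matrix multiplication for 72x72 matrices:

Strassen's algorithm requires power-of-2 dimensions. Pad 72x72 to 128x128 (next power of 2).

Standard algorithm: 72^3 = 373248 multiplications
Strassen's algorithm: 7^(log2(128)) = 7^7 = 823543 multiplications
Difference: 373248 - 823543 = -450295 (Strassen uses MORE here due to padding overhead — for small or just-over-power-of-2 n, padding can outweigh the per-level savings)

Standard: 373248 multiplications (72^3). Strassen: 823543 multiplications (7^7, after padding to 128x128). Strassen reduces 8 recursive multiplications to 7 at each level.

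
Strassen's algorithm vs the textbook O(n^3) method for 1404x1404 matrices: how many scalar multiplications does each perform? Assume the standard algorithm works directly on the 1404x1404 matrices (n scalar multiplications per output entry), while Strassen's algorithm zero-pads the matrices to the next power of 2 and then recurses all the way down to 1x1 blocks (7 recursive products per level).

Matrix multiplication for 1404x1404 matrices:

Strassen's algorithm requires power-of-2 dimensions. Pad 1404x1404 to 2048x2048 (next power of 2).

Standard algorithm: 1404^3 = 2767587264 multiplications
Strassen's algorithm: 7^(log2(2048)) = 7^11 = 1977326743 multiplications
Savings: 2767587264 - 1977326743 = 790260521 multiplications

Standard: 2767587264 multiplications (1404^3). Strassen: 1977326743 multiplications (7^11, after padding to 2048x2048). Strassen reduces 8 recursive multiplications to 7 at each level.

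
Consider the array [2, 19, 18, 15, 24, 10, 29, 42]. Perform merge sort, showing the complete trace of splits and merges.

Merge sort trace:

Split: [2, 19, 18, 15, 24, 10, 29, 42] -> [2, 19, 18, 15] and [24, 10, 29, 42]
  Split: [2, 19, 18, 15] -> [2, 19] and [18, 15]
    Split: [2, 19] -> [2] and [19]
    Merge: [2] + [19] -> [2, 19]
    Split: [18, 15] -> [18] and [15]
    Merge: [18] + [15] -> [15, 18]
  Merge: [2, 19] + [15, 18] -> [2, 15, 18, 19]
  Split: [24, 10, 29, 42] -> [24, 10] and [29, 42]
    Split: [24, 10] -> [24] and [10]
    Merge: [24] + [10] -> [10, 24]
    Split: [29, 42] -> [29] and [42]
    Merge: [29] + [42] -> [29, 42]
  Merge: [10, 24] + [29, 42] -> [10, 24, 29, 42]
Merge: [2, 15, 18, 19] + [10, 24, 29, 42] -> [2, 10, 15, 18, 19, 24, 29, 42]

Final sorted array: [2, 10, 15, 18, 19, 24, 29, 42]

The merge sort proceeds by recursively splitting the array and merging sorted halves.
After all merges, the sorted array is [2, 10, 15, 18, 19, 24, 29, 42].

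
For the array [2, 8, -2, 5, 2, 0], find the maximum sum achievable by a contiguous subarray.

Using Kadane's algorithm on [2, 8, -2, 5, 2, 0]:

Scanning through the array:
Position 1 (value 8): max_ending_here = 10, max_so_far = 10
Position 2 (value -2): max_ending_here = 8, max_so_far = 10
Position 3 (value 5): max_ending_here = 13, max_so_far = 13
Position 4 (value 2): max_ending_here = 15, max_so_far = 15
Position 5 (value 0): max_ending_here = 15, max_so_far = 15

Maximum subarray: [2, 8, -2, 5, 2]
Maximum sum: 15

The maximum subarray is [2, 8, -2, 5, 2] with sum 15. This subarray runs from index 0 to index 4.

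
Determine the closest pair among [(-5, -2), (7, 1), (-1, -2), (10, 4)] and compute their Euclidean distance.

Computing all pairwise distances among 4 points:

d((-5, -2), (7, 1)) = 12.3693
d((-5, -2), (-1, -2)) = 4.0 <-- minimum
d((-5, -2), (10, 4)) = 16.1555
d((7, 1), (-1, -2)) = 8.544
d((7, 1), (10, 4)) = 4.2426
d((-1, -2), (10, 4)) = 12.53

Closest pair: (-5, -2) and (-1, -2) with distance 4.0

The closest pair is (-5, -2) and (-1, -2) with Euclidean distance 4.0. For 4 points, brute-force pairwise comparison is shown above. For large n, the divide-and-conquer algorithm (sort by x, recurse on halves, check the dividing strip) achieves O(n log n).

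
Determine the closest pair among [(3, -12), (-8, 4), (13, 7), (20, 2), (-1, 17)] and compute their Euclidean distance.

Computing all pairwise distances among 5 points:

d((3, -12), (-8, 4)) = 19.4165
d((3, -12), (13, 7)) = 21.4709
d((3, -12), (20, 2)) = 22.0227
d((3, -12), (-1, 17)) = 29.2746
d((-8, 4), (13, 7)) = 21.2132
d((-8, 4), (20, 2)) = 28.0713
d((-8, 4), (-1, 17)) = 14.7648
d((13, 7), (20, 2)) = 8.6023 <-- minimum
d((13, 7), (-1, 17)) = 17.2047
d((20, 2), (-1, 17)) = 25.807

Closest pair: (13, 7) and (20, 2) with distance 8.6023

The closest pair is (13, 7) and (20, 2) with Euclidean distance 8.6023. For 5 points, brute-force pairwise comparison is shown above. For large n, the divide-and-conquer algorithm (sort by x, recurse on halves, check the dividing strip) achieves O(n log n).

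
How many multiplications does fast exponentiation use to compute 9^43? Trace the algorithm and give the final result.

Computing 9^43 by squaring (build up from 9^1; each line after the first costs one multiplication):

9^1 = 9
9^2 = (9^1)^2 = 9^2 = 81
9^4 = (9^2)^2 = 81^2 = 6561
9^5 = 9 * 9^4 = 9 * 6561 = 59049
9^10 = (9^5)^2 = 59049^2 = 3486784401
9^20 = (9^10)^2 = 3486784401^2 = 12157665459056928801
9^21 = 9 * 9^20 = 9 * 12157665459056928801 = 109418989131512359209
9^42 = (9^21)^2 = 109418989131512359209^2 = 11972515182562019788602740026717047105681
9^43 = 9 * 9^42 = 9 * 11972515182562019788602740026717047105681 = 107752636643058178097424660240453423951129

Result: 107752636643058178097424660240453423951129
Multiplications needed: 8 (8 lines after 9^1)

9^43 = 107752636643058178097424660240453423951129. Using exponentiation by squaring, this requires 8 multiplications. The key idea: if the exponent is even, square the half-power; if odd, multiply by the base once.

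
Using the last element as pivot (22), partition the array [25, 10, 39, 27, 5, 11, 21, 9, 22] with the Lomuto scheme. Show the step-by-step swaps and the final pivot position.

Lomuto partition with pivot = 22:

Initial array: [25, 10, 39, 27, 5, 11, 21, 9, 22]

arr[0]=25 > 22: no swap
arr[1]=10 <= 22: swap with position 0, array becomes [10, 25, 39, 27, 5, 11, 21, 9, 22]
arr[2]=39 > 22: no swap
arr[3]=27 > 22: no swap
arr[4]=5 <= 22: swap with position 1, array becomes [10, 5, 39, 27, 25, 11, 21, 9, 22]
arr[5]=11 <= 22: swap with position 2, array becomes [10, 5, 11, 27, 25, 39, 21, 9, 22]
arr[6]=21 <= 22: swap with position 3, array becomes [10, 5, 11, 21, 25, 39, 27, 9, 22]
arr[7]=9 <= 22: swap with position 4, array becomes [10, 5, 11, 21, 9, 39, 27, 25, 22]

Place pivot at position 5: [10, 5, 11, 21, 9, 22, 27, 25, 39]
Pivot position: 5

After partitioning with pivot 22, the array becomes [10, 5, 11, 21, 9, 22, 27, 25, 39]. The pivot is placed at index 5. All elements to the left of the pivot are <= 22, and all elements to the right are > 22.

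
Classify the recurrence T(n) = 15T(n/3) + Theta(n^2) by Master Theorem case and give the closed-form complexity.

Master Theorem for T(n) = 15T(n/3) + O(n^2):

a = 15, b = 3, c = 2
log_b(a) = log_3(15) = 2.4650

Case 1: c = 2 < log_3(15) = 2.4650
T(n) = O(n^(log_3 15))

For T(n) = 15T(n/3) + O(n^2): log_3(15) = 2.4650. This is Case 1 of the Master Theorem (c < log_b(a), work dominated by leaves), giving O(n^(log_3 15)).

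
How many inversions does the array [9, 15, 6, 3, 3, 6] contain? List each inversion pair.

Finding inversions in [9, 15, 6, 3, 3, 6]:

(0, 2): arr[0]=9 > arr[2]=6
(0, 3): arr[0]=9 > arr[3]=3
(0, 4): arr[0]=9 > arr[4]=3
(0, 5): arr[0]=9 > arr[5]=6
(1, 2): arr[1]=15 > arr[2]=6
(1, 3): arr[1]=15 > arr[3]=3
(1, 4): arr[1]=15 > arr[4]=3
(1, 5): arr[1]=15 > arr[5]=6
(2, 3): arr[2]=6 > arr[3]=3
(2, 4): arr[2]=6 > arr[4]=3

Total inversions: 10

The array has 10 inversion(s): (0,2), (0,3), (0,4), (0,5), (1,2), (1,3), (1,4), (1,5), (2,3), (2,4). Each pair (i,j) satisfies i < j and arr[i] > arr[j].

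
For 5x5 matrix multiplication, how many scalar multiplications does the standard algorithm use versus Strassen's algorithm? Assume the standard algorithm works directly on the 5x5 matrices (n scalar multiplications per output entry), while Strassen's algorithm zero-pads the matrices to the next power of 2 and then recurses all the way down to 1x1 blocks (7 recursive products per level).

Matrix multiplication for 5x5 matrices:

Strassen's algorithm requires power-of-2 dimensions. Pad 5x5 to 8x8 (next power of 2).

Standard algorithm: 5^3 = 125 multiplications
Strassen's algorithm: 7^(log2(8)) = 7^3 = 343 multiplications
Difference: 125 - 343 = -218 (Strassen uses MORE here due to padding overhead — for small or just-over-power-of-2 n, padding can outweigh the per-level savings)

Standard: 125 multiplications (5^3). Strassen: 343 multiplications (7^3, after padding to 8x8). Strassen reduces 8 recursive multiplications to 7 at each level.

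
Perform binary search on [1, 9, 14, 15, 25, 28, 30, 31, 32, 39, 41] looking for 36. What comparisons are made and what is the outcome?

Binary search for 36 in [1, 9, 14, 15, 25, 28, 30, 31, 32, 39, 41]:

lo=0, hi=10, mid=5, arr[mid]=28 -> 28 < 36, search right half
lo=6, hi=10, mid=8, arr[mid]=32 -> 32 < 36, search right half
lo=9, hi=10, mid=9, arr[mid]=39 -> 39 > 36, search left half
lo=9 > hi=8, target 36 not found

Binary search determines that 36 is not in the array after 3 comparisons. The search space was exhausted without finding the target.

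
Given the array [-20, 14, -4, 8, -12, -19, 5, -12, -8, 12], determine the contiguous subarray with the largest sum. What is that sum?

Using Kadane's algorithm on [-20, 14, -4, 8, -12, -19, 5, -12, -8, 12]:

Scanning through the array:
Position 1 (value 14): max_ending_here = 14, max_so_far = 14
Position 2 (value -4): max_ending_here = 10, max_so_far = 14
Position 3 (value 8): max_ending_here = 18, max_so_far = 18
Position 4 (value -12): max_ending_here = 6, max_so_far = 18
Position 5 (value -19): max_ending_here = -13, max_so_far = 18
Position 6 (value 5): max_ending_here = 5, max_so_far = 18
Position 7 (value -12): max_ending_here = -7, max_so_far = 18
Position 8 (value -8): max_ending_here = -8, max_so_far = 18
Position 9 (value 12): max_ending_here = 12, max_so_far = 18

Maximum subarray: [14, -4, 8]
Maximum sum: 18

The maximum subarray is [14, -4, 8] with sum 18. This subarray runs from index 1 to index 3.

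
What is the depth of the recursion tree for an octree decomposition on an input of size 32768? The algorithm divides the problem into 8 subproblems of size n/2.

For divide and conquer with division factor 2:

Problem sizes at each level:
Level 0: 32768
Level 1: 16384
Level 2: 8192
Level 3: 4096
Level 4: 2048
Level 5: 1024
Level 6: 512
Level 7: 256
Level 8: 128
Level 9: 64
Level 10: 32
Level 11: 16
Level 12: 8
Level 13: 4
Level 14: 2
Level 15: 1

The root is level 0 and the size-1 base case is level 15 (the tree spans levels 0 through 15, i.e. 16 levels counting the root), so the depth is the number of divisions: log_2(32768) = 15

The recursion tree depth is log_2(32768) = 15. At each level, the problem size is divided by 2, so it takes 15 divisions to reduce to a base case of size 1. The algorithm makes 8 recursive calls at each level.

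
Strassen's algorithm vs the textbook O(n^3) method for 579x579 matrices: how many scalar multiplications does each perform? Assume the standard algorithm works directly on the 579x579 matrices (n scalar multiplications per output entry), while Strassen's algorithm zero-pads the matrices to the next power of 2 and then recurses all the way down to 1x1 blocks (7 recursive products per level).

Matrix multiplication for 579x579 matrices:

Strassen's algorithm requires power-of-2 dimensions. Pad 579x579 to 1024x1024 (next power of 2).

Standard algorithm: 579^3 = 194104539 multiplications
Strassen's algorithm: 7^(log2(1024)) = 7^10 = 282475249 multiplications
Difference: 194104539 - 282475249 = -88370710 (Strassen uses MORE here due to padding overhead — for small or just-over-power-of-2 n, padding can outweigh the per-level savings)

Standard: 194104539 multiplications (579^3). Strassen: 282475249 multiplications (7^10, after padding to 1024x1024). Strassen reduces 8 recursive multiplications to 7 at each level.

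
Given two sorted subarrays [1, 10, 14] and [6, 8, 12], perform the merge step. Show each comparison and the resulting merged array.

Merging process:

Compare 1 vs 6: take 1 from left. Merged: [1]
Compare 10 vs 6: take 6 from right. Merged: [1, 6]
Compare 10 vs 8: take 8 from right. Merged: [1, 6, 8]
Compare 10 vs 12: take 10 from left. Merged: [1, 6, 8, 10]
Compare 14 vs 12: take 12 from right. Merged: [1, 6, 8, 10, 12]
Append remaining from left: [14]. Merged: [1, 6, 8, 10, 12, 14]

Final merged array: [1, 6, 8, 10, 12, 14]
Total comparisons: 5

The merged array is [1, 6, 8, 10, 12, 14], requiring 5 comparisons. The merge step runs in O(n) time where n is the total number of elements.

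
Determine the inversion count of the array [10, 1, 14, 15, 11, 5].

Finding inversions in [10, 1, 14, 15, 11, 5]:

(0, 1): arr[0]=10 > arr[1]=1
(0, 5): arr[0]=10 > arr[5]=5
(2, 4): arr[2]=14 > arr[4]=11
(2, 5): arr[2]=14 > arr[5]=5
(3, 4): arr[3]=15 > arr[4]=11
(3, 5): arr[3]=15 > arr[5]=5
(4, 5): arr[4]=11 > arr[5]=5

Total inversions: 7

The array has 7 inversion(s): (0,1), (0,5), (2,4), (2,5), (3,4), (3,5), (4,5). Each pair (i,j) satisfies i < j and arr[i] > arr[j].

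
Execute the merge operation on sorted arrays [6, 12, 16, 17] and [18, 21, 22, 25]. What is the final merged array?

Merging process:

Compare 6 vs 18: take 6 from left. Merged: [6]
Compare 12 vs 18: take 12 from left. Merged: [6, 12]
Compare 16 vs 18: take 16 from left. Merged: [6, 12, 16]
Compare 17 vs 18: take 17 from left. Merged: [6, 12, 16, 17]
Append remaining from right: [18, 21, 22, 25]. Merged: [6, 12, 16, 17, 18, 21, 22, 25]

Final merged array: [6, 12, 16, 17, 18, 21, 22, 25]
Total comparisons: 4

The merged array is [6, 12, 16, 17, 18, 21, 22, 25], requiring 4 comparisons. The merge step runs in O(n) time where n is the total number of elements.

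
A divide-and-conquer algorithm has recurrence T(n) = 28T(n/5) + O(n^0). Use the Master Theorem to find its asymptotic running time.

Master Theorem for T(n) = 28T(n/5) + O(n^0):

a = 28, b = 5, c = 0
log_b(a) = log_5(28) = 2.0704

Case 1: c = 0 < log_5(28) = 2.0704
T(n) = O(n^(log_5 28))

For T(n) = 28T(n/5) + O(n^0): log_5(28) = 2.0704. This is Case 1 of the Master Theorem (c < log_b(a), work dominated by leaves), giving O(n^(log_5 28)).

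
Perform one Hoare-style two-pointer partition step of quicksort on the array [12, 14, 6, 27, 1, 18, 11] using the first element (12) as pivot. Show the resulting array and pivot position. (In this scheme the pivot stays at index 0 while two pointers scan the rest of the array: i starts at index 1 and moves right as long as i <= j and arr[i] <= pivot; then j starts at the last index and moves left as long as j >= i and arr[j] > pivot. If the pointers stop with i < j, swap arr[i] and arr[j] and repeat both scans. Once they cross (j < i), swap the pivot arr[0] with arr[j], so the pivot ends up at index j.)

Hoare-style two-pointer partition with pivot = 12:

Initial array: [12, 14, 6, 27, 1, 18, 11]

Pointers start at i = 1, j = 6.
i stops at index 1 (arr[1]=14 > 12), j stops at index 6 (arr[6]=11 <= 12): swap arr[1] and arr[6], array becomes [12, 11, 6, 27, 1, 18, 14]
i stops at index 3 (arr[3]=27 > 12), j stops at index 4 (arr[4]=1 <= 12): swap arr[3] and arr[4], array becomes [12, 11, 6, 1, 27, 18, 14]
i ends at 4, j ends at 3: the pointers have crossed (j < i), so scanning stops.

Swap pivot arr[0] with arr[3] to place pivot at position 3: [1, 11, 6, 12, 27, 18, 14]
Pivot position: 3

After partitioning with pivot 12, the array becomes [1, 11, 6, 12, 27, 18, 14]. The pivot is placed at index 3. All elements to the left of the pivot are <= 12, and all elements to the right are > 12.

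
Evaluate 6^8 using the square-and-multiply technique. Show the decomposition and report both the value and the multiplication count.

Computing 6^8 by squaring (build up from 6^1; each line after the first costs one multiplication):

6^1 = 6
6^2 = (6^1)^2 = 6^2 = 36
6^4 = (6^2)^2 = 36^2 = 1296
6^8 = (6^4)^2 = 1296^2 = 1679616

Result: 1679616
Multiplications needed: 3 (3 lines after 6^1)

6^8 = 1679616. Using exponentiation by squaring, this requires 3 multiplications. The key idea: if the exponent is even, square the half-power; if odd, multiply by the base once.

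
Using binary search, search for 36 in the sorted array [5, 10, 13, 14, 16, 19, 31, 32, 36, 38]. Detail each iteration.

Binary search for 36 in [5, 10, 13, 14, 16, 19, 31, 32, 36, 38]:

lo=0, hi=9, mid=4, arr[mid]=16 -> 16 < 36, search right half
lo=5, hi=9, mid=7, arr[mid]=32 -> 32 < 36, search right half
lo=8, hi=9, mid=8, arr[mid]=36 -> Found target at index 8!

Binary search finds 36 at index 8 after 3 comparisons. The search repeatedly halves the search space by comparing with the middle element.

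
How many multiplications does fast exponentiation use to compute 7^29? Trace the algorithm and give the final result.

Computing 7^29 by squaring (build up from 7^1; each line after the first costs one multiplication):

7^1 = 7
7^2 = (7^1)^2 = 7^2 = 49
7^3 = 7 * 7^2 = 7 * 49 = 343
7^6 = (7^3)^2 = 343^2 = 117649
7^7 = 7 * 7^6 = 7 * 117649 = 823543
7^14 = (7^7)^2 = 823543^2 = 678223072849
7^28 = (7^14)^2 = 678223072849^2 = 459986536544739960976801
7^29 = 7 * 7^28 = 7 * 459986536544739960976801 = 3219905755813179726837607

Result: 3219905755813179726837607
Multiplications needed: 7 (7 lines after 7^1)

7^29 = 3219905755813179726837607. Using exponentiation by squaring, this requires 7 multiplications. The key idea: if the exponent is even, square the half-power; if odd, multiply by the base once.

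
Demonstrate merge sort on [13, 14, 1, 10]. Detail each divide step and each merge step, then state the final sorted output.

Merge sort trace:

Split: [13, 14, 1, 10] -> [13, 14] and [1, 10]
  Split: [13, 14] -> [13] and [14]
  Merge: [13] + [14] -> [13, 14]
  Split: [1, 10] -> [1] and [10]
  Merge: [1] + [10] -> [1, 10]
Merge: [13, 14] + [1, 10] -> [1, 10, 13, 14]

Final sorted array: [1, 10, 13, 14]

The merge sort proceeds by recursively splitting the array and merging sorted halves.
After all merges, the sorted array is [1, 10, 13, 14].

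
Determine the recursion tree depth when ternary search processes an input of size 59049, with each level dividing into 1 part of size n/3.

For divide and conquer with division factor 3:

Problem sizes at each level:
Level 0: 59049
Level 1: 19683
Level 2: 6561
Level 3: 2187
Level 4: 729
Level 5: 243
Level 6: 81
Level 7: 27
Level 8: 9
Level 9: 3
Level 10: 1

The root is level 0 and the size-1 base case is level 10 (the tree spans levels 0 through 10, i.e. 11 levels counting the root), so the depth is the number of divisions: log_3(59049) = 10

The recursion tree depth is log_3(59049) = 10. At each level, the problem size is divided by 3, so it takes 10 divisions to reduce to a base case of size 1. The algorithm makes 1 recursive call at each level.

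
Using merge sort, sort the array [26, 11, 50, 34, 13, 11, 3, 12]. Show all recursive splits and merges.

Merge sort trace:

Split: [26, 11, 50, 34, 13, 11, 3, 12] -> [26, 11, 50, 34] and [13, 11, 3, 12]
  Split: [26, 11, 50, 34] -> [26, 11] and [50, 34]
    Split: [26, 11] -> [26] and [11]
    Merge: [26] + [11] -> [11, 26]
    Split: [50, 34] -> [50] and [34]
    Merge: [50] + [34] -> [34, 50]
  Merge: [11, 26] + [34, 50] -> [11, 26, 34, 50]
  Split: [13, 11, 3, 12] -> [13, 11] and [3, 12]
    Split: [13, 11] -> [13] and [11]
    Merge: [13] + [11] -> [11, 13]
    Split: [3, 12] -> [3] and [12]
    Merge: [3] + [12] -> [3, 12]
  Merge: [11, 13] + [3, 12] -> [3, 11, 12, 13]
Merge: [11, 26, 34, 50] + [3, 11, 12, 13] -> [3, 11, 11, 12, 13, 26, 34, 50]

Final sorted array: [3, 11, 11, 12, 13, 26, 34, 50]

The merge sort proceeds by recursively splitting the array and merging sorted halves.
After all merges, the sorted array is [3, 11, 11, 12, 13, 26, 34, 50].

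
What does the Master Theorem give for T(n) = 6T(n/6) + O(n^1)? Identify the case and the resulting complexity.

Master Theorem for T(n) = 6T(n/6) + O(n^1):

a = 6, b = 6, c = 1
log_b(a) = log_6(6) = 1.0000

Case 2: c = 1 = log_6(6) = 1.0000
T(n) = O(n^1 log n) = O(n log n)

For T(n) = 6T(n/6) + O(n^1): log_6(6) = 1.0000. This is Case 2 of the Master Theorem (c = log_b(a), equal work at all levels), giving O(n log n).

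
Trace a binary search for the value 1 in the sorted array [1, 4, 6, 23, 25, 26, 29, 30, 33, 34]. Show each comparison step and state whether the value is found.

Binary search for 1 in [1, 4, 6, 23, 25, 26, 29, 30, 33, 34]:

lo=0, hi=9, mid=4, arr[mid]=25 -> 25 > 1, search left half
lo=0, hi=3, mid=1, arr[mid]=4 -> 4 > 1, search left half
lo=0, hi=0, mid=0, arr[mid]=1 -> Found target at index 0!

Binary search finds 1 at index 0 after 3 comparisons. The search repeatedly halves the search space by comparing with the middle element.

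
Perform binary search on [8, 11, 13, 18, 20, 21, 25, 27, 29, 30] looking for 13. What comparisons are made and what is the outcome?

Binary search for 13 in [8, 11, 13, 18, 20, 21, 25, 27, 29, 30]:

lo=0, hi=9, mid=4, arr[mid]=20 -> 20 > 13, search left half
lo=0, hi=3, mid=1, arr[mid]=11 -> 11 < 13, search right half
lo=2, hi=3, mid=2, arr[mid]=13 -> Found target at index 2!

Binary search finds 13 at index 2 after 3 comparisons. The search repeatedly halves the search space by comparing with the middle element.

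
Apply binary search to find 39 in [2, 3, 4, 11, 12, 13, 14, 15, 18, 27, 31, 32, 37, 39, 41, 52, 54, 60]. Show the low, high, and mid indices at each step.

Binary search for 39 in [2, 3, 4, 11, 12, 13, 14, 15, 18, 27, 31, 32, 37, 39, 41, 52, 54, 60]:

lo=0, hi=17, mid=8, arr[mid]=18 -> 18 < 39, search right half
lo=9, hi=17, mid=13, arr[mid]=39 -> Found target at index 13!

Binary search finds 39 at index 13 after 2 comparisons. The search repeatedly halves the search space by comparing with the middle element.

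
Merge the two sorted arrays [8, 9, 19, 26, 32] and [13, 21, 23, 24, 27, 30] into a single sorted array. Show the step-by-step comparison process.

Merging process:

Compare 8 vs 13: take 8 from left. Merged: [8]
Compare 9 vs 13: take 9 from left. Merged: [8, 9]
Compare 19 vs 13: take 13 from right. Merged: [8, 9, 13]
Compare 19 vs 21: take 19 from left. Merged: [8, 9, 13, 19]
Compare 26 vs 21: take 21 from right. Merged: [8, 9, 13, 19, 21]
Compare 26 vs 23: take 23 from right. Merged: [8, 9, 13, 19, 21, 23]
Compare 26 vs 24: take 24 from right. Merged: [8, 9, 13, 19, 21, 23, 24]
Compare 26 vs 27: take 26 from left. Merged: [8, 9, 13, 19, 21, 23, 24, 26]
Compare 32 vs 27: take 27 from right. Merged: [8, 9, 13, 19, 21, 23, 24, 26, 27]
Compare 32 vs 30: take 30 from right. Merged: [8, 9, 13, 19, 21, 23, 24, 26, 27, 30]
Append remaining from left: [32]. Merged: [8, 9, 13, 19, 21, 23, 24, 26, 27, 30, 32]

Final merged array: [8, 9, 13, 19, 21, 23, 24, 26, 27, 30, 32]
Total comparisons: 10

The merged array is [8, 9, 13, 19, 21, 23, 24, 26, 27, 30, 32], requiring 10 comparisons. The merge step runs in O(n) time where n is the total number of elements.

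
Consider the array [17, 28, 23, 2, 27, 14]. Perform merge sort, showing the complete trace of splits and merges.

Merge sort trace:

Split: [17, 28, 23, 2, 27, 14] -> [17, 28, 23] and [2, 27, 14]
  Split: [17, 28, 23] -> [17] and [28, 23]
    Split: [28, 23] -> [28] and [23]
    Merge: [28] + [23] -> [23, 28]
  Merge: [17] + [23, 28] -> [17, 23, 28]
  Split: [2, 27, 14] -> [2] and [27, 14]
    Split: [27, 14] -> [27] and [14]
    Merge: [27] + [14] -> [14, 27]
  Merge: [2] + [14, 27] -> [2, 14, 27]
Merge: [17, 23, 28] + [2, 14, 27] -> [2, 14, 17, 23, 27, 28]

Final sorted array: [2, 14, 17, 23, 27, 28]

The merge sort proceeds by recursively splitting the array and merging sorted halves.
After all merges, the sorted array is [2, 14, 17, 23, 27, 28].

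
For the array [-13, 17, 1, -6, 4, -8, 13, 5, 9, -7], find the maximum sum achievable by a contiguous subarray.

Using Kadane's algorithm on [-13, 17, 1, -6, 4, -8, 13, 5, 9, -7]:

Scanning through the array:
Position 1 (value 17): max_ending_here = 17, max_so_far = 17
Position 2 (value 1): max_ending_here = 18, max_so_far = 18
Position 3 (value -6): max_ending_here = 12, max_so_far = 18
Position 4 (value 4): max_ending_here = 16, max_so_far = 18
Position 5 (value -8): max_ending_here = 8, max_so_far = 18
Position 6 (value 13): max_ending_here = 21, max_so_far = 21
Position 7 (value 5): max_ending_here = 26, max_so_far = 26
Position 8 (value 9): max_ending_here = 35, max_so_far = 35
Position 9 (value -7): max_ending_here = 28, max_so_far = 35

Maximum subarray: [17, 1, -6, 4, -8, 13, 5, 9]
Maximum sum: 35

The maximum subarray is [17, 1, -6, 4, -8, 13, 5, 9] with sum 35. This subarray runs from index 1 to index 8.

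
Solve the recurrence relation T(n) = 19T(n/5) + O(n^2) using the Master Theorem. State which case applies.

Master Theorem for T(n) = 19T(n/5) + O(n^2):

a = 19, b = 5, c = 2
log_b(a) = log_5(19) = 1.8295

Case 3: c = 2 > log_5(19) = 1.8295
T(n) = O(n^2) = O(n^2)

For T(n) = 19T(n/5) + O(n^2): log_5(19) = 1.8295. This is Case 3 of the Master Theorem (c > log_b(a), work dominated by root), giving O(n^2).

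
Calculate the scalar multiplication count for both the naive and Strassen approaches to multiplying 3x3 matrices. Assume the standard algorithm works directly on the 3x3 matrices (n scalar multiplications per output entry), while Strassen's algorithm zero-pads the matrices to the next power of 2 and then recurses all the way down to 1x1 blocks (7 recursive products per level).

Matrix multiplication for 3x3 matrices:

Strassen's algorithm requires power-of-2 dimensions. Pad 3x3 to 4x4 (next power of 2).

Standard algorithm: 3^3 = 27 multiplications
Strassen's algorithm: 7^(log2(4)) = 7^2 = 49 multiplications
Difference: 27 - 49 = -22 (Strassen uses MORE here due to padding overhead — for small or just-over-power-of-2 n, padding can outweigh the per-level savings)

Standard: 27 multiplications (3^3). Strassen: 49 multiplications (7^2, after padding to 4x4). Strassen reduces 8 recursive multiplications to 7 at each level.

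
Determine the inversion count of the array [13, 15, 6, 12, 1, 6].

Finding inversions in [13, 15, 6, 12, 1, 6]:

(0, 2): arr[0]=13 > arr[2]=6
(0, 3): arr[0]=13 > arr[3]=12
(0, 4): arr[0]=13 > arr[4]=1
(0, 5): arr[0]=13 > arr[5]=6
(1, 2): arr[1]=15 > arr[2]=6
(1, 3): arr[1]=15 > arr[3]=12
(1, 4): arr[1]=15 > arr[4]=1
(1, 5): arr[1]=15 > arr[5]=6
(2, 4): arr[2]=6 > arr[4]=1
(3, 4): arr[3]=12 > arr[4]=1
(3, 5): arr[3]=12 > arr[5]=6

Total inversions: 11

The array has 11 inversion(s): (0,2), (0,3), (0,4), (0,5), (1,2), (1,3), (1,4), (1,5), (2,4), (3,4), (3,5). Each pair (i,j) satisfies i < j and arr[i] > arr[j].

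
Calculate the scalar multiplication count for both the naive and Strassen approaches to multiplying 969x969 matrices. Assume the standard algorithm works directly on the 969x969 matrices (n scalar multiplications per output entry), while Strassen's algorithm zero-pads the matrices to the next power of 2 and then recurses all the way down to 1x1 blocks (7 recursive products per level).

Matrix multiplication for 969x969 matrices:

Strassen's algorithm requires power-of-2 dimensions. Pad 969x969 to 1024x1024 (next power of 2).

Standard algorithm: 969^3 = 909853209 multiplications
Strassen's algorithm: 7^(log2(1024)) = 7^10 = 282475249 multiplications
Savings: 909853209 - 282475249 = 627377960 multiplications

Standard: 909853209 multiplications (969^3). Strassen: 282475249 multiplications (7^10, after padding to 1024x1024). Strassen reduces 8 recursive multiplications to 7 at each level.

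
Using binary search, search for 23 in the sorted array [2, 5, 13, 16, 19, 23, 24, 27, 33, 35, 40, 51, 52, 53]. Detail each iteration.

Binary search for 23 in [2, 5, 13, 16, 19, 23, 24, 27, 33, 35, 40, 51, 52, 53]:

lo=0, hi=13, mid=6, arr[mid]=24 -> 24 > 23, search left half
lo=0, hi=5, mid=2, arr[mid]=13 -> 13 < 23, search right half
lo=3, hi=5, mid=4, arr[mid]=19 -> 19 < 23, search right half
lo=5, hi=5, mid=5, arr[mid]=23 -> Found target at index 5!

Binary search finds 23 at index 5 after 4 comparisons. The search repeatedly halves the search space by comparing with the middle element.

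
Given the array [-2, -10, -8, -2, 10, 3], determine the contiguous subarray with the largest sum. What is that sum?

Using Kadane's algorithm on [-2, -10, -8, -2, 10, 3]:

Scanning through the array:
Position 1 (value -10): max_ending_here = -10, max_so_far = -2
Position 2 (value -8): max_ending_here = -8, max_so_far = -2
Position 3 (value -2): max_ending_here = -2, max_so_far = -2
Position 4 (value 10): max_ending_here = 10, max_so_far = 10
Position 5 (value 3): max_ending_here = 13, max_so_far = 13

Maximum subarray: [10, 3]
Maximum sum: 13

The maximum subarray is [10, 3] with sum 13. This subarray runs from index 4 to index 5.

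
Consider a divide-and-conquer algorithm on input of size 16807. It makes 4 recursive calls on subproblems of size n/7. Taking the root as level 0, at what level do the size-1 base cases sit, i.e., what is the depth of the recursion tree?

For divide and conquer with division factor 7:

Problem sizes at each level:
Level 0: 16807
Level 1: 2401
Level 2: 343
Level 3: 49
Level 4: 7
Level 5: 1

The root is level 0 and the size-1 base case is level 5 (the tree spans levels 0 through 5, i.e. 6 levels counting the root), so the depth is the number of divisions: log_7(16807) = 5

The recursion tree depth is log_7(16807) = 5. At each level, the problem size is divided by 7, so it takes 5 divisions to reduce to a base case of size 1. The algorithm makes 4 recursive calls at each level.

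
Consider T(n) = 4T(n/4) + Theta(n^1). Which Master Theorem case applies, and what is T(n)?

Master Theorem for T(n) = 4T(n/4) + O(n^1):

a = 4, b = 4, c = 1
log_b(a) = log_4(4) = 1.0000

Case 2: c = 1 = log_4(4) = 1.0000
T(n) = O(n^1 log n) = O(n log n)

For T(n) = 4T(n/4) + O(n^1): log_4(4) = 1.0000. This is Case 2 of the Master Theorem (c = log_b(a), equal work at all levels), giving O(n log n).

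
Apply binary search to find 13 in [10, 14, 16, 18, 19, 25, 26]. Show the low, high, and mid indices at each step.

Binary search for 13 in [10, 14, 16, 18, 19, 25, 26]:

lo=0, hi=6, mid=3, arr[mid]=18 -> 18 > 13, search left half
lo=0, hi=2, mid=1, arr[mid]=14 -> 14 > 13, search left half
lo=0, hi=0, mid=0, arr[mid]=10 -> 10 < 13, search right half
lo=1 > hi=0, target 13 not found

Binary search determines that 13 is not in the array after 3 comparisons. The search space was exhausted without finding the target.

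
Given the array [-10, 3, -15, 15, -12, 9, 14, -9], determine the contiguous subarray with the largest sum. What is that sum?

Using Kadane's algorithm on [-10, 3, -15, 15, -12, 9, 14, -9]:

Scanning through the array:
Position 1 (value 3): max_ending_here = 3, max_so_far = 3
Position 2 (value -15): max_ending_here = -12, max_so_far = 3
Position 3 (value 15): max_ending_here = 15, max_so_far = 15
Position 4 (value -12): max_ending_here = 3, max_so_far = 15
Position 5 (value 9): max_ending_here = 12, max_so_far = 15
Position 6 (value 14): max_ending_here = 26, max_so_far = 26
Position 7 (value -9): max_ending_here = 17, max_so_far = 26

Maximum subarray: [15, -12, 9, 14]
Maximum sum: 26

The maximum subarray is [15, -12, 9, 14] with sum 26. This subarray runs from index 3 to index 6.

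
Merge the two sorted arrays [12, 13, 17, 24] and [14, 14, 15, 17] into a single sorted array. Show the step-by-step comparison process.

Merging process:

Compare 12 vs 14: take 12 from left. Merged: [12]
Compare 13 vs 14: take 13 from left. Merged: [12, 13]
Compare 17 vs 14: take 14 from right. Merged: [12, 13, 14]
Compare 17 vs 14: take 14 from right. Merged: [12, 13, 14, 14]
Compare 17 vs 15: take 15 from right. Merged: [12, 13, 14, 14, 15]
Compare 17 vs 17: take 17 from left. Merged: [12, 13, 14, 14, 15, 17]
Compare 24 vs 17: take 17 from right. Merged: [12, 13, 14, 14, 15, 17, 17]
Append remaining from left: [24]. Merged: [12, 13, 14, 14, 15, 17, 17, 24]

Final merged array: [12, 13, 14, 14, 15, 17, 17, 24]
Total comparisons: 7

The merged array is [12, 13, 14, 14, 15, 17, 17, 24], requiring 7 comparisons. The merge step runs in O(n) time where n is the total number of elements.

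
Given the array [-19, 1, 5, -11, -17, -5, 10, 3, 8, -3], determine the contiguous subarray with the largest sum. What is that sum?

Using Kadane's algorithm on [-19, 1, 5, -11, -17, -5, 10, 3, 8, -3]:

Scanning through the array:
Position 1 (value 1): max_ending_here = 1, max_so_far = 1
Position 2 (value 5): max_ending_here = 6, max_so_far = 6
Position 3 (value -11): max_ending_here = -5, max_so_far = 6
Position 4 (value -17): max_ending_here = -17, max_so_far = 6
Position 5 (value -5): max_ending_here = -5, max_so_far = 6
Position 6 (value 10): max_ending_here = 10, max_so_far = 10
Position 7 (value 3): max_ending_here = 13, max_so_far = 13
Position 8 (value 8): max_ending_here = 21, max_so_far = 21
Position 9 (value -3): max_ending_here = 18, max_so_far = 21

Maximum subarray: [10, 3, 8]
Maximum sum: 21

The maximum subarray is [10, 3, 8] with sum 21. This subarray runs from index 6 to index 8.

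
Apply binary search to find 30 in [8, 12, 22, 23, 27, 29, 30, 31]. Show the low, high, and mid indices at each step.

Binary search for 30 in [8, 12, 22, 23, 27, 29, 30, 31]:

lo=0, hi=7, mid=3, arr[mid]=23 -> 23 < 30, search right half
lo=4, hi=7, mid=5, arr[mid]=29 -> 29 < 30, search right half
lo=6, hi=7, mid=6, arr[mid]=30 -> Found target at index 6!

Binary search finds 30 at index 6 after 3 comparisons. The search repeatedly halves the search space by comparing with the middle element.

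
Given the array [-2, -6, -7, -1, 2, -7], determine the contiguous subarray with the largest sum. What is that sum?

Using Kadane's algorithm on [-2, -6, -7, -1, 2, -7]:

Scanning through the array:
Position 1 (value -6): max_ending_here = -6, max_so_far = -2
Position 2 (value -7): max_ending_here = -7, max_so_far = -2
Position 3 (value -1): max_ending_here = -1, max_so_far = -1
Position 4 (value 2): max_ending_here = 2, max_so_far = 2
Position 5 (value -7): max_ending_here = -5, max_so_far = 2

Maximum subarray: [2]
Maximum sum: 2

The maximum subarray is [2] with sum 2. This subarray runs from index 4 to index 4.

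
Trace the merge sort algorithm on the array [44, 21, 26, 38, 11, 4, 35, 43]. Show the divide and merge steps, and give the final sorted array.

Merge sort trace:

Split: [44, 21, 26, 38, 11, 4, 35, 43] -> [44, 21, 26, 38] and [11, 4, 35, 43]
  Split: [44, 21, 26, 38] -> [44, 21] and [26, 38]
    Split: [44, 21] -> [44] and [21]
    Merge: [44] + [21] -> [21, 44]
    Split: [26, 38] -> [26] and [38]
    Merge: [26] + [38] -> [26, 38]
  Merge: [21, 44] + [26, 38] -> [21, 26, 38, 44]
  Split: [11, 4, 35, 43] -> [11, 4] and [35, 43]
    Split: [11, 4] -> [11] and [4]
    Merge: [11] + [4] -> [4, 11]
    Split: [35, 43] -> [35] and [43]
    Merge: [35] + [43] -> [35, 43]
  Merge: [4, 11] + [35, 43] -> [4, 11, 35, 43]
Merge: [21, 26, 38, 44] + [4, 11, 35, 43] -> [4, 11, 21, 26, 35, 38, 43, 44]

Final sorted array: [4, 11, 21, 26, 35, 38, 43, 44]

The merge sort proceeds by recursively splitting the array and merging sorted halves.
After all merges, the sorted array is [4, 11, 21, 26, 35, 38, 43, 44].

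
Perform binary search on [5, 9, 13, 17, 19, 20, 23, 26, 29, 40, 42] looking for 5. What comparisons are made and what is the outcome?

Binary search for 5 in [5, 9, 13, 17, 19, 20, 23, 26, 29, 40, 42]:

lo=0, hi=10, mid=5, arr[mid]=20 -> 20 > 5, search left half
lo=0, hi=4, mid=2, arr[mid]=13 -> 13 > 5, search left half
lo=0, hi=1, mid=0, arr[mid]=5 -> Found target at index 0!

Binary search finds 5 at index 0 after 3 comparisons. The search repeatedly halves the search space by comparing with the middle element.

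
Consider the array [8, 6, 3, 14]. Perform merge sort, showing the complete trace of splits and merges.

Merge sort trace:

Split: [8, 6, 3, 14] -> [8, 6] and [3, 14]
  Split: [8, 6] -> [8] and [6]
  Merge: [8] + [6] -> [6, 8]
  Split: [3, 14] -> [3] and [14]
  Merge: [3] + [14] -> [3, 14]
Merge: [6, 8] + [3, 14] -> [3, 6, 8, 14]

Final sorted array: [3, 6, 8, 14]

The merge sort proceeds by recursively splitting the array and merging sorted halves.
After all merges, the sorted array is [3, 6, 8, 14].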